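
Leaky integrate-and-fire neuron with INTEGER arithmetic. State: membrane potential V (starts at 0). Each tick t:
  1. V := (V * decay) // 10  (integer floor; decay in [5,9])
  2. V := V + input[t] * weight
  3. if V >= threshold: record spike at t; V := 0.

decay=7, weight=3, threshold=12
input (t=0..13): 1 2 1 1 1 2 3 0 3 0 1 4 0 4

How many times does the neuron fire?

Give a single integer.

Answer: 3

Derivation:
t=0: input=1 -> V=3
t=1: input=2 -> V=8
t=2: input=1 -> V=8
t=3: input=1 -> V=8
t=4: input=1 -> V=8
t=5: input=2 -> V=11
t=6: input=3 -> V=0 FIRE
t=7: input=0 -> V=0
t=8: input=3 -> V=9
t=9: input=0 -> V=6
t=10: input=1 -> V=7
t=11: input=4 -> V=0 FIRE
t=12: input=0 -> V=0
t=13: input=4 -> V=0 FIRE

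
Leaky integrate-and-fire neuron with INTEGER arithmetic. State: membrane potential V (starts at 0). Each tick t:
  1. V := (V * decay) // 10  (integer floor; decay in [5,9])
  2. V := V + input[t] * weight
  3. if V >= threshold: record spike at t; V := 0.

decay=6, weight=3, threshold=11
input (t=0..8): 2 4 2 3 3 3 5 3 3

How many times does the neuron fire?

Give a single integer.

Answer: 5

Derivation:
t=0: input=2 -> V=6
t=1: input=4 -> V=0 FIRE
t=2: input=2 -> V=6
t=3: input=3 -> V=0 FIRE
t=4: input=3 -> V=9
t=5: input=3 -> V=0 FIRE
t=6: input=5 -> V=0 FIRE
t=7: input=3 -> V=9
t=8: input=3 -> V=0 FIRE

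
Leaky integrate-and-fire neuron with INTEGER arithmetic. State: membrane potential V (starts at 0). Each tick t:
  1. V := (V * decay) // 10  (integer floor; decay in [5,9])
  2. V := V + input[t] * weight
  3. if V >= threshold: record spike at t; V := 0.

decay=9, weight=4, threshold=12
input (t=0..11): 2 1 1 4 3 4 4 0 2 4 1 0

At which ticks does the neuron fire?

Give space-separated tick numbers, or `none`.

t=0: input=2 -> V=8
t=1: input=1 -> V=11
t=2: input=1 -> V=0 FIRE
t=3: input=4 -> V=0 FIRE
t=4: input=3 -> V=0 FIRE
t=5: input=4 -> V=0 FIRE
t=6: input=4 -> V=0 FIRE
t=7: input=0 -> V=0
t=8: input=2 -> V=8
t=9: input=4 -> V=0 FIRE
t=10: input=1 -> V=4
t=11: input=0 -> V=3

Answer: 2 3 4 5 6 9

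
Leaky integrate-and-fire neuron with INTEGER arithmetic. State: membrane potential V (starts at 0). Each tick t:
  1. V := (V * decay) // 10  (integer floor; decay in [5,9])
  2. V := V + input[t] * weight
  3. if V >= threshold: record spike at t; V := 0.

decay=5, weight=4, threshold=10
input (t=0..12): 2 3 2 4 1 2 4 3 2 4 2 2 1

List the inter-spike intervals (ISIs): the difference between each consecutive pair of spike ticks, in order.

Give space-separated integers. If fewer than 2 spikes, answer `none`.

t=0: input=2 -> V=8
t=1: input=3 -> V=0 FIRE
t=2: input=2 -> V=8
t=3: input=4 -> V=0 FIRE
t=4: input=1 -> V=4
t=5: input=2 -> V=0 FIRE
t=6: input=4 -> V=0 FIRE
t=7: input=3 -> V=0 FIRE
t=8: input=2 -> V=8
t=9: input=4 -> V=0 FIRE
t=10: input=2 -> V=8
t=11: input=2 -> V=0 FIRE
t=12: input=1 -> V=4

Answer: 2 2 1 1 2 2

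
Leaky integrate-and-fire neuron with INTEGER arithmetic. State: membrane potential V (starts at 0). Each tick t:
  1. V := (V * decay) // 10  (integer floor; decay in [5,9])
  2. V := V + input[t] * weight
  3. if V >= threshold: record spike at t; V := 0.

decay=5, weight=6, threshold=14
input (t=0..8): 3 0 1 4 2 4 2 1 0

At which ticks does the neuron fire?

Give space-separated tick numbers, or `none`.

Answer: 0 3 5

Derivation:
t=0: input=3 -> V=0 FIRE
t=1: input=0 -> V=0
t=2: input=1 -> V=6
t=3: input=4 -> V=0 FIRE
t=4: input=2 -> V=12
t=5: input=4 -> V=0 FIRE
t=6: input=2 -> V=12
t=7: input=1 -> V=12
t=8: input=0 -> V=6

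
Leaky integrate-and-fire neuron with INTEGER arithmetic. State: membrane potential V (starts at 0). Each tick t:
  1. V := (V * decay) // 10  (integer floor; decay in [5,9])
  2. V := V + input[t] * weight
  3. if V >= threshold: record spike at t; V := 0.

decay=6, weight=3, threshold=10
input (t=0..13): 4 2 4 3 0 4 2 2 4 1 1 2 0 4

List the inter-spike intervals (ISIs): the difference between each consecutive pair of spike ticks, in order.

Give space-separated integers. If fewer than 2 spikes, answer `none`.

t=0: input=4 -> V=0 FIRE
t=1: input=2 -> V=6
t=2: input=4 -> V=0 FIRE
t=3: input=3 -> V=9
t=4: input=0 -> V=5
t=5: input=4 -> V=0 FIRE
t=6: input=2 -> V=6
t=7: input=2 -> V=9
t=8: input=4 -> V=0 FIRE
t=9: input=1 -> V=3
t=10: input=1 -> V=4
t=11: input=2 -> V=8
t=12: input=0 -> V=4
t=13: input=4 -> V=0 FIRE

Answer: 2 3 3 5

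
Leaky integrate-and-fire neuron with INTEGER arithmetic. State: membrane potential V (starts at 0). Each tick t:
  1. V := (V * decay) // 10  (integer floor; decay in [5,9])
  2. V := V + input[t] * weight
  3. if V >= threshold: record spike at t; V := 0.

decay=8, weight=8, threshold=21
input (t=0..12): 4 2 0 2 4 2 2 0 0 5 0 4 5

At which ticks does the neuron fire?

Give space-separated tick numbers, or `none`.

Answer: 0 3 4 6 9 11 12

Derivation:
t=0: input=4 -> V=0 FIRE
t=1: input=2 -> V=16
t=2: input=0 -> V=12
t=3: input=2 -> V=0 FIRE
t=4: input=4 -> V=0 FIRE
t=5: input=2 -> V=16
t=6: input=2 -> V=0 FIRE
t=7: input=0 -> V=0
t=8: input=0 -> V=0
t=9: input=5 -> V=0 FIRE
t=10: input=0 -> V=0
t=11: input=4 -> V=0 FIRE
t=12: input=5 -> V=0 FIRE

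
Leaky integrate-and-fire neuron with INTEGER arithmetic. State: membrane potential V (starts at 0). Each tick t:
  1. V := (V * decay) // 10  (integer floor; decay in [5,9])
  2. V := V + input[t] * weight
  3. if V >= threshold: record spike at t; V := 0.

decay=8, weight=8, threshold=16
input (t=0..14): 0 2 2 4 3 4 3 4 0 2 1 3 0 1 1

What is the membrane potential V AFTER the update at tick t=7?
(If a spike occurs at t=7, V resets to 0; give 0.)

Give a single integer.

Answer: 0

Derivation:
t=0: input=0 -> V=0
t=1: input=2 -> V=0 FIRE
t=2: input=2 -> V=0 FIRE
t=3: input=4 -> V=0 FIRE
t=4: input=3 -> V=0 FIRE
t=5: input=4 -> V=0 FIRE
t=6: input=3 -> V=0 FIRE
t=7: input=4 -> V=0 FIRE
t=8: input=0 -> V=0
t=9: input=2 -> V=0 FIRE
t=10: input=1 -> V=8
t=11: input=3 -> V=0 FIRE
t=12: input=0 -> V=0
t=13: input=1 -> V=8
t=14: input=1 -> V=14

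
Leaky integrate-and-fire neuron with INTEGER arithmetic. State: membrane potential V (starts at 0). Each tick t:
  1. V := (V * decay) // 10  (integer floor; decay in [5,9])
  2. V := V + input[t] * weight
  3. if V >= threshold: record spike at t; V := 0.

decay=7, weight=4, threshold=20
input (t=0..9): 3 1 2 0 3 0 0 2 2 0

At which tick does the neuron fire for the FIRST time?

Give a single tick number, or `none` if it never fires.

t=0: input=3 -> V=12
t=1: input=1 -> V=12
t=2: input=2 -> V=16
t=3: input=0 -> V=11
t=4: input=3 -> V=19
t=5: input=0 -> V=13
t=6: input=0 -> V=9
t=7: input=2 -> V=14
t=8: input=2 -> V=17
t=9: input=0 -> V=11

Answer: none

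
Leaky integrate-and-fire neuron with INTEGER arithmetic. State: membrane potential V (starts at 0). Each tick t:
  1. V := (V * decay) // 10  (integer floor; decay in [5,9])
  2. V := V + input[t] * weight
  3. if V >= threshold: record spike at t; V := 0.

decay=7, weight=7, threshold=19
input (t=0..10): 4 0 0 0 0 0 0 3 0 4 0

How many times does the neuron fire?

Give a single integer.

t=0: input=4 -> V=0 FIRE
t=1: input=0 -> V=0
t=2: input=0 -> V=0
t=3: input=0 -> V=0
t=4: input=0 -> V=0
t=5: input=0 -> V=0
t=6: input=0 -> V=0
t=7: input=3 -> V=0 FIRE
t=8: input=0 -> V=0
t=9: input=4 -> V=0 FIRE
t=10: input=0 -> V=0

Answer: 3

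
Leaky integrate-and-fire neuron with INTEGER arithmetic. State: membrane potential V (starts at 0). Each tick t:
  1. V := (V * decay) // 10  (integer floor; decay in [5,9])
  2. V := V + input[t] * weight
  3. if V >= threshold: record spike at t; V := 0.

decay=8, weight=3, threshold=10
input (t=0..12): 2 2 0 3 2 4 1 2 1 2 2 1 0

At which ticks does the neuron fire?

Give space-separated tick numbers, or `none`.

Answer: 1 4 5 9

Derivation:
t=0: input=2 -> V=6
t=1: input=2 -> V=0 FIRE
t=2: input=0 -> V=0
t=3: input=3 -> V=9
t=4: input=2 -> V=0 FIRE
t=5: input=4 -> V=0 FIRE
t=6: input=1 -> V=3
t=7: input=2 -> V=8
t=8: input=1 -> V=9
t=9: input=2 -> V=0 FIRE
t=10: input=2 -> V=6
t=11: input=1 -> V=7
t=12: input=0 -> V=5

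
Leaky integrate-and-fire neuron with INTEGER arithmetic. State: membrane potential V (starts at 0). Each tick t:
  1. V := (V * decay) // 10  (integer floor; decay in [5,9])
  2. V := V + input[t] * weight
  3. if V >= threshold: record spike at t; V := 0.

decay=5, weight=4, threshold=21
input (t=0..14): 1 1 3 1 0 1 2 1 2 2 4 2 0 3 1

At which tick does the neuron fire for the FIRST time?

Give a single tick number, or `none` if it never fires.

t=0: input=1 -> V=4
t=1: input=1 -> V=6
t=2: input=3 -> V=15
t=3: input=1 -> V=11
t=4: input=0 -> V=5
t=5: input=1 -> V=6
t=6: input=2 -> V=11
t=7: input=1 -> V=9
t=8: input=2 -> V=12
t=9: input=2 -> V=14
t=10: input=4 -> V=0 FIRE
t=11: input=2 -> V=8
t=12: input=0 -> V=4
t=13: input=3 -> V=14
t=14: input=1 -> V=11

Answer: 10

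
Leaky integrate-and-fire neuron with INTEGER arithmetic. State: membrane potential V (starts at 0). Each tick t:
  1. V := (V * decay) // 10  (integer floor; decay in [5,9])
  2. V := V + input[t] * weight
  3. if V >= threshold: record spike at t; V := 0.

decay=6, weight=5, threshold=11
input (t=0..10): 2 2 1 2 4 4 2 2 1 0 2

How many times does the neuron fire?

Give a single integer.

t=0: input=2 -> V=10
t=1: input=2 -> V=0 FIRE
t=2: input=1 -> V=5
t=3: input=2 -> V=0 FIRE
t=4: input=4 -> V=0 FIRE
t=5: input=4 -> V=0 FIRE
t=6: input=2 -> V=10
t=7: input=2 -> V=0 FIRE
t=8: input=1 -> V=5
t=9: input=0 -> V=3
t=10: input=2 -> V=0 FIRE

Answer: 6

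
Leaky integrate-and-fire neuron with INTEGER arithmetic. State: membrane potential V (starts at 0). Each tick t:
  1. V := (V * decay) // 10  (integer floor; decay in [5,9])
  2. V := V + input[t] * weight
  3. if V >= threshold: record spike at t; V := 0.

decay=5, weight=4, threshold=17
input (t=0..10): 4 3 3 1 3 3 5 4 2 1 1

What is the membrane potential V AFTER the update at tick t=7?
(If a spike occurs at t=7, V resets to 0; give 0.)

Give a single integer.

Answer: 16

Derivation:
t=0: input=4 -> V=16
t=1: input=3 -> V=0 FIRE
t=2: input=3 -> V=12
t=3: input=1 -> V=10
t=4: input=3 -> V=0 FIRE
t=5: input=3 -> V=12
t=6: input=5 -> V=0 FIRE
t=7: input=4 -> V=16
t=8: input=2 -> V=16
t=9: input=1 -> V=12
t=10: input=1 -> V=10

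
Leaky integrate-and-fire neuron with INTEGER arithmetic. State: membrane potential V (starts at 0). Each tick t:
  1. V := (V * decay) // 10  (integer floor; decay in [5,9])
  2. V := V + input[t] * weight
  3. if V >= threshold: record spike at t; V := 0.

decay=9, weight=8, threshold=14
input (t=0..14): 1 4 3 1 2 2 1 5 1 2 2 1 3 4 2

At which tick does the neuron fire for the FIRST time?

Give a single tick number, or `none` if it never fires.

Answer: 1

Derivation:
t=0: input=1 -> V=8
t=1: input=4 -> V=0 FIRE
t=2: input=3 -> V=0 FIRE
t=3: input=1 -> V=8
t=4: input=2 -> V=0 FIRE
t=5: input=2 -> V=0 FIRE
t=6: input=1 -> V=8
t=7: input=5 -> V=0 FIRE
t=8: input=1 -> V=8
t=9: input=2 -> V=0 FIRE
t=10: input=2 -> V=0 FIRE
t=11: input=1 -> V=8
t=12: input=3 -> V=0 FIRE
t=13: input=4 -> V=0 FIRE
t=14: input=2 -> V=0 FIRE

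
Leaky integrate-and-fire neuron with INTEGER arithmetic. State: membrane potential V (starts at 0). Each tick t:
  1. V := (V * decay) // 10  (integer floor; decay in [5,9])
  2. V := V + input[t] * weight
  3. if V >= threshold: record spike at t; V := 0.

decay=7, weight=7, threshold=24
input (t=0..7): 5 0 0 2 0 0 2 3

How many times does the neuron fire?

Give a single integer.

t=0: input=5 -> V=0 FIRE
t=1: input=0 -> V=0
t=2: input=0 -> V=0
t=3: input=2 -> V=14
t=4: input=0 -> V=9
t=5: input=0 -> V=6
t=6: input=2 -> V=18
t=7: input=3 -> V=0 FIRE

Answer: 2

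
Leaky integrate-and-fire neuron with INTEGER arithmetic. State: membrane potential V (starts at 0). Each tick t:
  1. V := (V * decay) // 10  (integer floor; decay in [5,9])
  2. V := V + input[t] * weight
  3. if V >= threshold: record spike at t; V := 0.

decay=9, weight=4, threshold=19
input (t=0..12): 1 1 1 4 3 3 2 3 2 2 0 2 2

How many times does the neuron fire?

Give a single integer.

t=0: input=1 -> V=4
t=1: input=1 -> V=7
t=2: input=1 -> V=10
t=3: input=4 -> V=0 FIRE
t=4: input=3 -> V=12
t=5: input=3 -> V=0 FIRE
t=6: input=2 -> V=8
t=7: input=3 -> V=0 FIRE
t=8: input=2 -> V=8
t=9: input=2 -> V=15
t=10: input=0 -> V=13
t=11: input=2 -> V=0 FIRE
t=12: input=2 -> V=8

Answer: 4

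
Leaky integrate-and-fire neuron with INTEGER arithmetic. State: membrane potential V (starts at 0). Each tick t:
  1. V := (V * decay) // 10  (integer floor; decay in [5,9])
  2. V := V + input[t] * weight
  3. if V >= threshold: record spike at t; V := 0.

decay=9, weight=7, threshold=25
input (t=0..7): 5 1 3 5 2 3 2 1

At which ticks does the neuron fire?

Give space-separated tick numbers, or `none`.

t=0: input=5 -> V=0 FIRE
t=1: input=1 -> V=7
t=2: input=3 -> V=0 FIRE
t=3: input=5 -> V=0 FIRE
t=4: input=2 -> V=14
t=5: input=3 -> V=0 FIRE
t=6: input=2 -> V=14
t=7: input=1 -> V=19

Answer: 0 2 3 5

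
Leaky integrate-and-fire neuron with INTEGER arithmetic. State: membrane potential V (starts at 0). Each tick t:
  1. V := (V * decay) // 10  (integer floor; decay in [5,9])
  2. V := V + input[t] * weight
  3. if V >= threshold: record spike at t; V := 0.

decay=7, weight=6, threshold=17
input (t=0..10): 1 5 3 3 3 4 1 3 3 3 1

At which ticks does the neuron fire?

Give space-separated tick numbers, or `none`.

t=0: input=1 -> V=6
t=1: input=5 -> V=0 FIRE
t=2: input=3 -> V=0 FIRE
t=3: input=3 -> V=0 FIRE
t=4: input=3 -> V=0 FIRE
t=5: input=4 -> V=0 FIRE
t=6: input=1 -> V=6
t=7: input=3 -> V=0 FIRE
t=8: input=3 -> V=0 FIRE
t=9: input=3 -> V=0 FIRE
t=10: input=1 -> V=6

Answer: 1 2 3 4 5 7 8 9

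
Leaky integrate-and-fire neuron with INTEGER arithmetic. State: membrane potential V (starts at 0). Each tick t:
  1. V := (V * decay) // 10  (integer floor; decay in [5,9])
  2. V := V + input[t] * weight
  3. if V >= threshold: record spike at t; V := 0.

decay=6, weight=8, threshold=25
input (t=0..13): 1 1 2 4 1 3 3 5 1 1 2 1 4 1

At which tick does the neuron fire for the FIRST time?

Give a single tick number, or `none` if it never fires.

Answer: 3

Derivation:
t=0: input=1 -> V=8
t=1: input=1 -> V=12
t=2: input=2 -> V=23
t=3: input=4 -> V=0 FIRE
t=4: input=1 -> V=8
t=5: input=3 -> V=0 FIRE
t=6: input=3 -> V=24
t=7: input=5 -> V=0 FIRE
t=8: input=1 -> V=8
t=9: input=1 -> V=12
t=10: input=2 -> V=23
t=11: input=1 -> V=21
t=12: input=4 -> V=0 FIRE
t=13: input=1 -> V=8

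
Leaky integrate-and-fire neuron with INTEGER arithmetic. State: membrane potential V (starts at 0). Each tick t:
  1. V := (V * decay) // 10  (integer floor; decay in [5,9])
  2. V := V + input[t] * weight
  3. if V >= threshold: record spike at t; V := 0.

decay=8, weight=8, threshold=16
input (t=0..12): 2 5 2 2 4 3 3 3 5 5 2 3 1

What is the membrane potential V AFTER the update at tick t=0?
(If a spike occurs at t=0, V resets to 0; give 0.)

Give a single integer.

Answer: 0

Derivation:
t=0: input=2 -> V=0 FIRE
t=1: input=5 -> V=0 FIRE
t=2: input=2 -> V=0 FIRE
t=3: input=2 -> V=0 FIRE
t=4: input=4 -> V=0 FIRE
t=5: input=3 -> V=0 FIRE
t=6: input=3 -> V=0 FIRE
t=7: input=3 -> V=0 FIRE
t=8: input=5 -> V=0 FIRE
t=9: input=5 -> V=0 FIRE
t=10: input=2 -> V=0 FIRE
t=11: input=3 -> V=0 FIRE
t=12: input=1 -> V=8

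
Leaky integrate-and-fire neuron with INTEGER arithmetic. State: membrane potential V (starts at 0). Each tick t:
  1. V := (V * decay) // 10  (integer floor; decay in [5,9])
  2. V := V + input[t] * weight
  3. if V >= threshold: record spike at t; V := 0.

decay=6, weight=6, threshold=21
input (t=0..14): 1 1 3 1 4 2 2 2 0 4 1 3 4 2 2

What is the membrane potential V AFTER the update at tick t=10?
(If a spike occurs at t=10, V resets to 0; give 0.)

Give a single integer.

t=0: input=1 -> V=6
t=1: input=1 -> V=9
t=2: input=3 -> V=0 FIRE
t=3: input=1 -> V=6
t=4: input=4 -> V=0 FIRE
t=5: input=2 -> V=12
t=6: input=2 -> V=19
t=7: input=2 -> V=0 FIRE
t=8: input=0 -> V=0
t=9: input=4 -> V=0 FIRE
t=10: input=1 -> V=6
t=11: input=3 -> V=0 FIRE
t=12: input=4 -> V=0 FIRE
t=13: input=2 -> V=12
t=14: input=2 -> V=19

Answer: 6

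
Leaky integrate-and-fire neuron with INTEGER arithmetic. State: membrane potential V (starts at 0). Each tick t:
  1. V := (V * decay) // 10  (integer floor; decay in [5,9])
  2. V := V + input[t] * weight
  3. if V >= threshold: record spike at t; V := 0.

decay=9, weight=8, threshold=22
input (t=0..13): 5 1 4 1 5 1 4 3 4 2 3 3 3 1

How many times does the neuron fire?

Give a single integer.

t=0: input=5 -> V=0 FIRE
t=1: input=1 -> V=8
t=2: input=4 -> V=0 FIRE
t=3: input=1 -> V=8
t=4: input=5 -> V=0 FIRE
t=5: input=1 -> V=8
t=6: input=4 -> V=0 FIRE
t=7: input=3 -> V=0 FIRE
t=8: input=4 -> V=0 FIRE
t=9: input=2 -> V=16
t=10: input=3 -> V=0 FIRE
t=11: input=3 -> V=0 FIRE
t=12: input=3 -> V=0 FIRE
t=13: input=1 -> V=8

Answer: 9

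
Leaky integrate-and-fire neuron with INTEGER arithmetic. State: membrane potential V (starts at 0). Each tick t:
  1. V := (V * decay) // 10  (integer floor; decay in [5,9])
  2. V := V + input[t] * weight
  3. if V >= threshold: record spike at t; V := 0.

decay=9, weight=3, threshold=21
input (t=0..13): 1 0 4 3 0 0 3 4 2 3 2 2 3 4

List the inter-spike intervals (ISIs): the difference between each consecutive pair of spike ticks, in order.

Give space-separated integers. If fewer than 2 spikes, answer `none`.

t=0: input=1 -> V=3
t=1: input=0 -> V=2
t=2: input=4 -> V=13
t=3: input=3 -> V=20
t=4: input=0 -> V=18
t=5: input=0 -> V=16
t=6: input=3 -> V=0 FIRE
t=7: input=4 -> V=12
t=8: input=2 -> V=16
t=9: input=3 -> V=0 FIRE
t=10: input=2 -> V=6
t=11: input=2 -> V=11
t=12: input=3 -> V=18
t=13: input=4 -> V=0 FIRE

Answer: 3 4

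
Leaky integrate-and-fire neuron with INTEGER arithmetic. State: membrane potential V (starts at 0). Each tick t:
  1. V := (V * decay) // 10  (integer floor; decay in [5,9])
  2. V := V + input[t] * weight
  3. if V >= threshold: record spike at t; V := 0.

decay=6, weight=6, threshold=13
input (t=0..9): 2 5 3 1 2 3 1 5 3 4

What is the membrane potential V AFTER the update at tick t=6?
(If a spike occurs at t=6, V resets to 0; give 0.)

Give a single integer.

Answer: 6

Derivation:
t=0: input=2 -> V=12
t=1: input=5 -> V=0 FIRE
t=2: input=3 -> V=0 FIRE
t=3: input=1 -> V=6
t=4: input=2 -> V=0 FIRE
t=5: input=3 -> V=0 FIRE
t=6: input=1 -> V=6
t=7: input=5 -> V=0 FIRE
t=8: input=3 -> V=0 FIRE
t=9: input=4 -> V=0 FIRE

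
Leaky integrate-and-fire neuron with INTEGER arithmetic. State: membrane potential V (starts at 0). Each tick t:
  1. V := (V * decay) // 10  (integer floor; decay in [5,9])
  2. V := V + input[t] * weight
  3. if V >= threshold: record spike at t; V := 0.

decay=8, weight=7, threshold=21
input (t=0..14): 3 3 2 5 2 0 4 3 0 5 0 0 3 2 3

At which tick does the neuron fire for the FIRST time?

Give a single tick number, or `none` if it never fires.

Answer: 0

Derivation:
t=0: input=3 -> V=0 FIRE
t=1: input=3 -> V=0 FIRE
t=2: input=2 -> V=14
t=3: input=5 -> V=0 FIRE
t=4: input=2 -> V=14
t=5: input=0 -> V=11
t=6: input=4 -> V=0 FIRE
t=7: input=3 -> V=0 FIRE
t=8: input=0 -> V=0
t=9: input=5 -> V=0 FIRE
t=10: input=0 -> V=0
t=11: input=0 -> V=0
t=12: input=3 -> V=0 FIRE
t=13: input=2 -> V=14
t=14: input=3 -> V=0 FIRE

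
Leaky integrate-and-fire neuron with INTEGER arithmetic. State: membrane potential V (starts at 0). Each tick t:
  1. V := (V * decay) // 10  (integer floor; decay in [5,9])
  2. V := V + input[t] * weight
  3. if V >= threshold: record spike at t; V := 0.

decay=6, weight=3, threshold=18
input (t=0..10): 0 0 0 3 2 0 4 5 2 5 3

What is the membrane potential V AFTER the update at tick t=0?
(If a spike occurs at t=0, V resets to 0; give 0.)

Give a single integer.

t=0: input=0 -> V=0
t=1: input=0 -> V=0
t=2: input=0 -> V=0
t=3: input=3 -> V=9
t=4: input=2 -> V=11
t=5: input=0 -> V=6
t=6: input=4 -> V=15
t=7: input=5 -> V=0 FIRE
t=8: input=2 -> V=6
t=9: input=5 -> V=0 FIRE
t=10: input=3 -> V=9

Answer: 0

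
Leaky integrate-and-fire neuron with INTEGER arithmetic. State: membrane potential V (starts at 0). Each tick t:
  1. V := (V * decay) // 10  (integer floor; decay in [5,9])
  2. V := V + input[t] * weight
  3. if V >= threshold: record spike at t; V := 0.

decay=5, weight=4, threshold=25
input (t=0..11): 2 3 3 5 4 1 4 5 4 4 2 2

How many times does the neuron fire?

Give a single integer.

t=0: input=2 -> V=8
t=1: input=3 -> V=16
t=2: input=3 -> V=20
t=3: input=5 -> V=0 FIRE
t=4: input=4 -> V=16
t=5: input=1 -> V=12
t=6: input=4 -> V=22
t=7: input=5 -> V=0 FIRE
t=8: input=4 -> V=16
t=9: input=4 -> V=24
t=10: input=2 -> V=20
t=11: input=2 -> V=18

Answer: 2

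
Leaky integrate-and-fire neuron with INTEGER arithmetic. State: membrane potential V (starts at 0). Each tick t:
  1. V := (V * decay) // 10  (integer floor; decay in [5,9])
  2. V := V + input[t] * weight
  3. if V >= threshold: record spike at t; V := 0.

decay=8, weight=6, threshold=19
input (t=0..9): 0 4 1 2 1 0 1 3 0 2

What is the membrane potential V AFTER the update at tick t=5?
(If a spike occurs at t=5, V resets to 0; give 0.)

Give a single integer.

Answer: 14

Derivation:
t=0: input=0 -> V=0
t=1: input=4 -> V=0 FIRE
t=2: input=1 -> V=6
t=3: input=2 -> V=16
t=4: input=1 -> V=18
t=5: input=0 -> V=14
t=6: input=1 -> V=17
t=7: input=3 -> V=0 FIRE
t=8: input=0 -> V=0
t=9: input=2 -> V=12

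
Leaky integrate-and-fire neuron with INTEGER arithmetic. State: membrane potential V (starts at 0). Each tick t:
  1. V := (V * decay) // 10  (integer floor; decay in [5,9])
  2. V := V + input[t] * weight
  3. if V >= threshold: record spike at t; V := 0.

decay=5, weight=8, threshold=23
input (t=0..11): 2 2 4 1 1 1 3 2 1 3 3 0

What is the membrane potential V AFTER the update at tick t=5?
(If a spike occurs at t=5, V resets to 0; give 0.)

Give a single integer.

Answer: 14

Derivation:
t=0: input=2 -> V=16
t=1: input=2 -> V=0 FIRE
t=2: input=4 -> V=0 FIRE
t=3: input=1 -> V=8
t=4: input=1 -> V=12
t=5: input=1 -> V=14
t=6: input=3 -> V=0 FIRE
t=7: input=2 -> V=16
t=8: input=1 -> V=16
t=9: input=3 -> V=0 FIRE
t=10: input=3 -> V=0 FIRE
t=11: input=0 -> V=0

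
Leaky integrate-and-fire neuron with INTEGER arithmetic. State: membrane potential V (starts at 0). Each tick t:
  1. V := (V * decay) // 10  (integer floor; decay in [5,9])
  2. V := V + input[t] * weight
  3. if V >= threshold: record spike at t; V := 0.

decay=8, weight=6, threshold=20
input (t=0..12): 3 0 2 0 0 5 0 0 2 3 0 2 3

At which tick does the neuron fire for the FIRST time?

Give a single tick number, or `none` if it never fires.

t=0: input=3 -> V=18
t=1: input=0 -> V=14
t=2: input=2 -> V=0 FIRE
t=3: input=0 -> V=0
t=4: input=0 -> V=0
t=5: input=5 -> V=0 FIRE
t=6: input=0 -> V=0
t=7: input=0 -> V=0
t=8: input=2 -> V=12
t=9: input=3 -> V=0 FIRE
t=10: input=0 -> V=0
t=11: input=2 -> V=12
t=12: input=3 -> V=0 FIRE

Answer: 2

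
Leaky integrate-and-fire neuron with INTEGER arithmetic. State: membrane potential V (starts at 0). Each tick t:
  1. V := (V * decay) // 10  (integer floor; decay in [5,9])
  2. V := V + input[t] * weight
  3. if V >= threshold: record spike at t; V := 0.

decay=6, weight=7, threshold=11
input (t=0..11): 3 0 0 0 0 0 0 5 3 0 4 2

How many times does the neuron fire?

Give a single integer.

t=0: input=3 -> V=0 FIRE
t=1: input=0 -> V=0
t=2: input=0 -> V=0
t=3: input=0 -> V=0
t=4: input=0 -> V=0
t=5: input=0 -> V=0
t=6: input=0 -> V=0
t=7: input=5 -> V=0 FIRE
t=8: input=3 -> V=0 FIRE
t=9: input=0 -> V=0
t=10: input=4 -> V=0 FIRE
t=11: input=2 -> V=0 FIRE

Answer: 5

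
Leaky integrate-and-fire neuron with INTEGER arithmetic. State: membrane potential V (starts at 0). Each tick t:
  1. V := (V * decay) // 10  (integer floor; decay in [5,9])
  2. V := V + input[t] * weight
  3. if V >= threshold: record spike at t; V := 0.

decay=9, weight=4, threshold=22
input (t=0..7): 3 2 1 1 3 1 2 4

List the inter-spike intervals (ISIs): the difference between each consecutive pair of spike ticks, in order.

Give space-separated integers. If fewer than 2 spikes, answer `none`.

Answer: 4

Derivation:
t=0: input=3 -> V=12
t=1: input=2 -> V=18
t=2: input=1 -> V=20
t=3: input=1 -> V=0 FIRE
t=4: input=3 -> V=12
t=5: input=1 -> V=14
t=6: input=2 -> V=20
t=7: input=4 -> V=0 FIRE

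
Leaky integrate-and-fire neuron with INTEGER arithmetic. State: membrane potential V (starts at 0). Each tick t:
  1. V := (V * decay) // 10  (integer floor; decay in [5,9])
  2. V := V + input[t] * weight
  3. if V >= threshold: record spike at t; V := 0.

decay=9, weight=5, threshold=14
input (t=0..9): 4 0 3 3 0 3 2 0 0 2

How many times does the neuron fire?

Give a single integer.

t=0: input=4 -> V=0 FIRE
t=1: input=0 -> V=0
t=2: input=3 -> V=0 FIRE
t=3: input=3 -> V=0 FIRE
t=4: input=0 -> V=0
t=5: input=3 -> V=0 FIRE
t=6: input=2 -> V=10
t=7: input=0 -> V=9
t=8: input=0 -> V=8
t=9: input=2 -> V=0 FIRE

Answer: 5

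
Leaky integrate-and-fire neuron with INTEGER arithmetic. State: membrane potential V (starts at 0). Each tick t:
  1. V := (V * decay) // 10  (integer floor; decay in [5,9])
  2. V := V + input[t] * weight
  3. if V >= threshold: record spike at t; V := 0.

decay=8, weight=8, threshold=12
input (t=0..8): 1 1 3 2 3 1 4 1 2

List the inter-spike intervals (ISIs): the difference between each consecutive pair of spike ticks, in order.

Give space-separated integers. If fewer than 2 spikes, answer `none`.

Answer: 1 1 1 2 2

Derivation:
t=0: input=1 -> V=8
t=1: input=1 -> V=0 FIRE
t=2: input=3 -> V=0 FIRE
t=3: input=2 -> V=0 FIRE
t=4: input=3 -> V=0 FIRE
t=5: input=1 -> V=8
t=6: input=4 -> V=0 FIRE
t=7: input=1 -> V=8
t=8: input=2 -> V=0 FIRE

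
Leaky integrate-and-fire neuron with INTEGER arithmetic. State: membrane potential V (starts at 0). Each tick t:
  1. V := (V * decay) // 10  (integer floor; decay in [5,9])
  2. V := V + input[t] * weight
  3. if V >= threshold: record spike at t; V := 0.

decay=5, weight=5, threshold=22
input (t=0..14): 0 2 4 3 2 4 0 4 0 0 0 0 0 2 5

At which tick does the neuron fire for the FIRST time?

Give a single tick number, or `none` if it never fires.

t=0: input=0 -> V=0
t=1: input=2 -> V=10
t=2: input=4 -> V=0 FIRE
t=3: input=3 -> V=15
t=4: input=2 -> V=17
t=5: input=4 -> V=0 FIRE
t=6: input=0 -> V=0
t=7: input=4 -> V=20
t=8: input=0 -> V=10
t=9: input=0 -> V=5
t=10: input=0 -> V=2
t=11: input=0 -> V=1
t=12: input=0 -> V=0
t=13: input=2 -> V=10
t=14: input=5 -> V=0 FIRE

Answer: 2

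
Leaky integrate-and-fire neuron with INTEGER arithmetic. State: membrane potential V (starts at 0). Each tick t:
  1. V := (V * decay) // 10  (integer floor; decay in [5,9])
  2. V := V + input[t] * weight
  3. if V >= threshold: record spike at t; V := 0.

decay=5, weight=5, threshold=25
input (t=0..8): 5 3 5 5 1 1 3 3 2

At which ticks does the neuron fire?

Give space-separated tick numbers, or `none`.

t=0: input=5 -> V=0 FIRE
t=1: input=3 -> V=15
t=2: input=5 -> V=0 FIRE
t=3: input=5 -> V=0 FIRE
t=4: input=1 -> V=5
t=5: input=1 -> V=7
t=6: input=3 -> V=18
t=7: input=3 -> V=24
t=8: input=2 -> V=22

Answer: 0 2 3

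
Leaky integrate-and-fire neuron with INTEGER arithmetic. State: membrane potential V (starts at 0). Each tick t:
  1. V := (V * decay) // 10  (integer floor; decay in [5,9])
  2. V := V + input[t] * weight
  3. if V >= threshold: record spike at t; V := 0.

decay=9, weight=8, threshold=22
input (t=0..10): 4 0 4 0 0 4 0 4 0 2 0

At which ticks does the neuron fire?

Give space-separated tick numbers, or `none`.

Answer: 0 2 5 7

Derivation:
t=0: input=4 -> V=0 FIRE
t=1: input=0 -> V=0
t=2: input=4 -> V=0 FIRE
t=3: input=0 -> V=0
t=4: input=0 -> V=0
t=5: input=4 -> V=0 FIRE
t=6: input=0 -> V=0
t=7: input=4 -> V=0 FIRE
t=8: input=0 -> V=0
t=9: input=2 -> V=16
t=10: input=0 -> V=14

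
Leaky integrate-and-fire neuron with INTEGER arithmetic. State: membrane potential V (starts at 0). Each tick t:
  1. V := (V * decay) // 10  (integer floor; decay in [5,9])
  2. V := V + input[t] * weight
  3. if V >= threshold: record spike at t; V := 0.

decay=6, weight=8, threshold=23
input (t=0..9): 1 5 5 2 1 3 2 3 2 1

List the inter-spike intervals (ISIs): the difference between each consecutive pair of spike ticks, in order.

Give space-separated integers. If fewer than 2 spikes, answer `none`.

Answer: 1 3 2

Derivation:
t=0: input=1 -> V=8
t=1: input=5 -> V=0 FIRE
t=2: input=5 -> V=0 FIRE
t=3: input=2 -> V=16
t=4: input=1 -> V=17
t=5: input=3 -> V=0 FIRE
t=6: input=2 -> V=16
t=7: input=3 -> V=0 FIRE
t=8: input=2 -> V=16
t=9: input=1 -> V=17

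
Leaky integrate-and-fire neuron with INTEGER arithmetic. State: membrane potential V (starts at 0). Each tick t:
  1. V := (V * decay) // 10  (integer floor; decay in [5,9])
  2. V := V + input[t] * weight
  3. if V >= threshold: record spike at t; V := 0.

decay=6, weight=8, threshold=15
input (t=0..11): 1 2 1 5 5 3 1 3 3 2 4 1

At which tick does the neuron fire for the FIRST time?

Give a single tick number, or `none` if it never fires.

Answer: 1

Derivation:
t=0: input=1 -> V=8
t=1: input=2 -> V=0 FIRE
t=2: input=1 -> V=8
t=3: input=5 -> V=0 FIRE
t=4: input=5 -> V=0 FIRE
t=5: input=3 -> V=0 FIRE
t=6: input=1 -> V=8
t=7: input=3 -> V=0 FIRE
t=8: input=3 -> V=0 FIRE
t=9: input=2 -> V=0 FIRE
t=10: input=4 -> V=0 FIRE
t=11: input=1 -> V=8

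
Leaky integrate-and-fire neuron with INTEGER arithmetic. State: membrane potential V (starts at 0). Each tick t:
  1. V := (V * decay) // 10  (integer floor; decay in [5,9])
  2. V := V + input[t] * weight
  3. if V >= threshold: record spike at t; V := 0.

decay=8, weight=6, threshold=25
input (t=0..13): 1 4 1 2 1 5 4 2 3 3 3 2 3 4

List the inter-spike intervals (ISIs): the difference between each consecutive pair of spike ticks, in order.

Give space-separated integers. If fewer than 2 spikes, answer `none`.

Answer: 4 2 2 2 2

Derivation:
t=0: input=1 -> V=6
t=1: input=4 -> V=0 FIRE
t=2: input=1 -> V=6
t=3: input=2 -> V=16
t=4: input=1 -> V=18
t=5: input=5 -> V=0 FIRE
t=6: input=4 -> V=24
t=7: input=2 -> V=0 FIRE
t=8: input=3 -> V=18
t=9: input=3 -> V=0 FIRE
t=10: input=3 -> V=18
t=11: input=2 -> V=0 FIRE
t=12: input=3 -> V=18
t=13: input=4 -> V=0 FIRE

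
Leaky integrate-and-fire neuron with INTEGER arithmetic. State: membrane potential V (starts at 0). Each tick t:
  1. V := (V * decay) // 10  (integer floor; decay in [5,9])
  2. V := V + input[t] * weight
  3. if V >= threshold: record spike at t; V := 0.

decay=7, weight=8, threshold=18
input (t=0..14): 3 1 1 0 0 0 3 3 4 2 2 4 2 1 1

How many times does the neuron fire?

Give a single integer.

Answer: 7

Derivation:
t=0: input=3 -> V=0 FIRE
t=1: input=1 -> V=8
t=2: input=1 -> V=13
t=3: input=0 -> V=9
t=4: input=0 -> V=6
t=5: input=0 -> V=4
t=6: input=3 -> V=0 FIRE
t=7: input=3 -> V=0 FIRE
t=8: input=4 -> V=0 FIRE
t=9: input=2 -> V=16
t=10: input=2 -> V=0 FIRE
t=11: input=4 -> V=0 FIRE
t=12: input=2 -> V=16
t=13: input=1 -> V=0 FIRE
t=14: input=1 -> V=8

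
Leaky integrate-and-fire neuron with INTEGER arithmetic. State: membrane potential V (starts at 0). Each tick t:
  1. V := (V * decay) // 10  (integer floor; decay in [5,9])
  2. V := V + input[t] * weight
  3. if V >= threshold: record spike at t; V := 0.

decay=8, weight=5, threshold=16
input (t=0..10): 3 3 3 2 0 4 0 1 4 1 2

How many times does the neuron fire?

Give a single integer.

Answer: 4

Derivation:
t=0: input=3 -> V=15
t=1: input=3 -> V=0 FIRE
t=2: input=3 -> V=15
t=3: input=2 -> V=0 FIRE
t=4: input=0 -> V=0
t=5: input=4 -> V=0 FIRE
t=6: input=0 -> V=0
t=7: input=1 -> V=5
t=8: input=4 -> V=0 FIRE
t=9: input=1 -> V=5
t=10: input=2 -> V=14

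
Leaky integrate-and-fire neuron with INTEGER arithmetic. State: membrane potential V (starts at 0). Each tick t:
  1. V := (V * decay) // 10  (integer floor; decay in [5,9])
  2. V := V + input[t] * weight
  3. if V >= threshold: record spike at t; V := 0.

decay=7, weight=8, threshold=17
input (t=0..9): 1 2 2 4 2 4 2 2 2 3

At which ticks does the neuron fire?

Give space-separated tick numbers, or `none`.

t=0: input=1 -> V=8
t=1: input=2 -> V=0 FIRE
t=2: input=2 -> V=16
t=3: input=4 -> V=0 FIRE
t=4: input=2 -> V=16
t=5: input=4 -> V=0 FIRE
t=6: input=2 -> V=16
t=7: input=2 -> V=0 FIRE
t=8: input=2 -> V=16
t=9: input=3 -> V=0 FIRE

Answer: 1 3 5 7 9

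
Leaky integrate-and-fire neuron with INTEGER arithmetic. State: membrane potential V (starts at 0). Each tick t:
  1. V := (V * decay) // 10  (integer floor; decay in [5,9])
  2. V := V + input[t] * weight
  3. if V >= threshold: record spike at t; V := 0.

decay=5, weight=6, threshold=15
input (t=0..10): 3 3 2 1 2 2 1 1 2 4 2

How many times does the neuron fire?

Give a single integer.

Answer: 5

Derivation:
t=0: input=3 -> V=0 FIRE
t=1: input=3 -> V=0 FIRE
t=2: input=2 -> V=12
t=3: input=1 -> V=12
t=4: input=2 -> V=0 FIRE
t=5: input=2 -> V=12
t=6: input=1 -> V=12
t=7: input=1 -> V=12
t=8: input=2 -> V=0 FIRE
t=9: input=4 -> V=0 FIRE
t=10: input=2 -> V=12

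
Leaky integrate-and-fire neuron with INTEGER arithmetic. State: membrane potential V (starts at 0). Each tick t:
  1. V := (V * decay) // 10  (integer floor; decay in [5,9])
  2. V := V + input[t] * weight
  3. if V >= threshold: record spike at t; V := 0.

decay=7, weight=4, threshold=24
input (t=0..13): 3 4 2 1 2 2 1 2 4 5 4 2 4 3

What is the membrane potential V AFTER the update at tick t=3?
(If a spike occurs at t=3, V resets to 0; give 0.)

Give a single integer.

t=0: input=3 -> V=12
t=1: input=4 -> V=0 FIRE
t=2: input=2 -> V=8
t=3: input=1 -> V=9
t=4: input=2 -> V=14
t=5: input=2 -> V=17
t=6: input=1 -> V=15
t=7: input=2 -> V=18
t=8: input=4 -> V=0 FIRE
t=9: input=5 -> V=20
t=10: input=4 -> V=0 FIRE
t=11: input=2 -> V=8
t=12: input=4 -> V=21
t=13: input=3 -> V=0 FIRE

Answer: 9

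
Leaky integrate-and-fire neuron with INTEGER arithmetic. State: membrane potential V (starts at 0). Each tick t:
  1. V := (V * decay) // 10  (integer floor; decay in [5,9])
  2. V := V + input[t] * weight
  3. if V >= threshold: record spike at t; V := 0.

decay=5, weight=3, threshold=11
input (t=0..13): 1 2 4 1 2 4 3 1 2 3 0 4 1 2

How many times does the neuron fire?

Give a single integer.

t=0: input=1 -> V=3
t=1: input=2 -> V=7
t=2: input=4 -> V=0 FIRE
t=3: input=1 -> V=3
t=4: input=2 -> V=7
t=5: input=4 -> V=0 FIRE
t=6: input=3 -> V=9
t=7: input=1 -> V=7
t=8: input=2 -> V=9
t=9: input=3 -> V=0 FIRE
t=10: input=0 -> V=0
t=11: input=4 -> V=0 FIRE
t=12: input=1 -> V=3
t=13: input=2 -> V=7

Answer: 4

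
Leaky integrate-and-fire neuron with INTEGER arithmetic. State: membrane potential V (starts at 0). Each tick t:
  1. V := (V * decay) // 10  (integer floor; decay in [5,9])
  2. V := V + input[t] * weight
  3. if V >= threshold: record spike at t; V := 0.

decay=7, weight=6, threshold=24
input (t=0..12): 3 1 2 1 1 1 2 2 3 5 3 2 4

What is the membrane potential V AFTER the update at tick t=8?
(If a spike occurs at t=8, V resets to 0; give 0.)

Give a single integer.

t=0: input=3 -> V=18
t=1: input=1 -> V=18
t=2: input=2 -> V=0 FIRE
t=3: input=1 -> V=6
t=4: input=1 -> V=10
t=5: input=1 -> V=13
t=6: input=2 -> V=21
t=7: input=2 -> V=0 FIRE
t=8: input=3 -> V=18
t=9: input=5 -> V=0 FIRE
t=10: input=3 -> V=18
t=11: input=2 -> V=0 FIRE
t=12: input=4 -> V=0 FIRE

Answer: 18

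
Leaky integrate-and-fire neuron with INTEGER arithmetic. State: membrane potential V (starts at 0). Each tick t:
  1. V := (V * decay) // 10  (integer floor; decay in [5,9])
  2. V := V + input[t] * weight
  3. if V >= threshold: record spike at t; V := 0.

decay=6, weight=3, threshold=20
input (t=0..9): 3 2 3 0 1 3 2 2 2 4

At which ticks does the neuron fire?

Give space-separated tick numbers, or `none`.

Answer: none

Derivation:
t=0: input=3 -> V=9
t=1: input=2 -> V=11
t=2: input=3 -> V=15
t=3: input=0 -> V=9
t=4: input=1 -> V=8
t=5: input=3 -> V=13
t=6: input=2 -> V=13
t=7: input=2 -> V=13
t=8: input=2 -> V=13
t=9: input=4 -> V=19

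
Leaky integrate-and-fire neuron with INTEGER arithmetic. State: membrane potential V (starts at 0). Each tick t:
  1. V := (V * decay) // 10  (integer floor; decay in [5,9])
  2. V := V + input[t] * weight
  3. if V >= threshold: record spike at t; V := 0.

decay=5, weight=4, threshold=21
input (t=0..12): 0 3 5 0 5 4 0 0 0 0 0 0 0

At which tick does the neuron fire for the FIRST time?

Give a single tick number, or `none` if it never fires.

t=0: input=0 -> V=0
t=1: input=3 -> V=12
t=2: input=5 -> V=0 FIRE
t=3: input=0 -> V=0
t=4: input=5 -> V=20
t=5: input=4 -> V=0 FIRE
t=6: input=0 -> V=0
t=7: input=0 -> V=0
t=8: input=0 -> V=0
t=9: input=0 -> V=0
t=10: input=0 -> V=0
t=11: input=0 -> V=0
t=12: input=0 -> V=0

Answer: 2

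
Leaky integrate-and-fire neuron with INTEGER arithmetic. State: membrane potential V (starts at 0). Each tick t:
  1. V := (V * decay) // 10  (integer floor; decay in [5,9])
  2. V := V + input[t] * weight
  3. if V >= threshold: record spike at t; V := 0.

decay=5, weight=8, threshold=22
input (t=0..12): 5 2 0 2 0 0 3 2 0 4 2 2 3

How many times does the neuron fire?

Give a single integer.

t=0: input=5 -> V=0 FIRE
t=1: input=2 -> V=16
t=2: input=0 -> V=8
t=3: input=2 -> V=20
t=4: input=0 -> V=10
t=5: input=0 -> V=5
t=6: input=3 -> V=0 FIRE
t=7: input=2 -> V=16
t=8: input=0 -> V=8
t=9: input=4 -> V=0 FIRE
t=10: input=2 -> V=16
t=11: input=2 -> V=0 FIRE
t=12: input=3 -> V=0 FIRE

Answer: 5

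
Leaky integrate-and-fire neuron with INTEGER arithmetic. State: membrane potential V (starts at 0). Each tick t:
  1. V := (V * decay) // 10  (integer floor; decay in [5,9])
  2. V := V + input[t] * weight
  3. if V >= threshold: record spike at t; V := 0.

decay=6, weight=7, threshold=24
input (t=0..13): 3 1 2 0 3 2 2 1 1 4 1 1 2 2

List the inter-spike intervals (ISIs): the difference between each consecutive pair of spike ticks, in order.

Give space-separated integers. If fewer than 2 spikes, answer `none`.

Answer: 3 4 4

Derivation:
t=0: input=3 -> V=21
t=1: input=1 -> V=19
t=2: input=2 -> V=0 FIRE
t=3: input=0 -> V=0
t=4: input=3 -> V=21
t=5: input=2 -> V=0 FIRE
t=6: input=2 -> V=14
t=7: input=1 -> V=15
t=8: input=1 -> V=16
t=9: input=4 -> V=0 FIRE
t=10: input=1 -> V=7
t=11: input=1 -> V=11
t=12: input=2 -> V=20
t=13: input=2 -> V=0 FIRE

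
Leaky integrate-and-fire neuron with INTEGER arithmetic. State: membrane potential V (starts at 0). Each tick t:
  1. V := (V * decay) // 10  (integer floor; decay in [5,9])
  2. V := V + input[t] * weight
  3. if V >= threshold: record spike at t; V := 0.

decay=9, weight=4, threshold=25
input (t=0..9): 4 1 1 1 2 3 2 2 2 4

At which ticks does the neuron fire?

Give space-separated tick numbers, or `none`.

t=0: input=4 -> V=16
t=1: input=1 -> V=18
t=2: input=1 -> V=20
t=3: input=1 -> V=22
t=4: input=2 -> V=0 FIRE
t=5: input=3 -> V=12
t=6: input=2 -> V=18
t=7: input=2 -> V=24
t=8: input=2 -> V=0 FIRE
t=9: input=4 -> V=16

Answer: 4 8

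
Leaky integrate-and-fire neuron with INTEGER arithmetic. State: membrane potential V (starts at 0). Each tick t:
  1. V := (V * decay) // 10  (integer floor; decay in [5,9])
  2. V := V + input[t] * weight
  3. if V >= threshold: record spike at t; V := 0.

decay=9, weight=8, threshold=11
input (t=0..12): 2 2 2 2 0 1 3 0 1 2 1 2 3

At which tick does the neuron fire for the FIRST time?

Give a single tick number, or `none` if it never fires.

t=0: input=2 -> V=0 FIRE
t=1: input=2 -> V=0 FIRE
t=2: input=2 -> V=0 FIRE
t=3: input=2 -> V=0 FIRE
t=4: input=0 -> V=0
t=5: input=1 -> V=8
t=6: input=3 -> V=0 FIRE
t=7: input=0 -> V=0
t=8: input=1 -> V=8
t=9: input=2 -> V=0 FIRE
t=10: input=1 -> V=8
t=11: input=2 -> V=0 FIRE
t=12: input=3 -> V=0 FIRE

Answer: 0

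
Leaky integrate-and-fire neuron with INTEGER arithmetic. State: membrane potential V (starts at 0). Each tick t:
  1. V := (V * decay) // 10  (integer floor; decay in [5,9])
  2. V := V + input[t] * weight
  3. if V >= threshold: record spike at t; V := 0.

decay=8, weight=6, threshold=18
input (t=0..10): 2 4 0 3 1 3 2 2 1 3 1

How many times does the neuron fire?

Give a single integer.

Answer: 5

Derivation:
t=0: input=2 -> V=12
t=1: input=4 -> V=0 FIRE
t=2: input=0 -> V=0
t=3: input=3 -> V=0 FIRE
t=4: input=1 -> V=6
t=5: input=3 -> V=0 FIRE
t=6: input=2 -> V=12
t=7: input=2 -> V=0 FIRE
t=8: input=1 -> V=6
t=9: input=3 -> V=0 FIRE
t=10: input=1 -> V=6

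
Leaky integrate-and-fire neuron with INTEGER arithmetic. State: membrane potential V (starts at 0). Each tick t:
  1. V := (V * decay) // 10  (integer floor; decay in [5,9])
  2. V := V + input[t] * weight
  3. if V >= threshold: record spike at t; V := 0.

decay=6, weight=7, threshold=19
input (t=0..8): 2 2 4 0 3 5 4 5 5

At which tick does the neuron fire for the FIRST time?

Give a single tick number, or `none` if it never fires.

t=0: input=2 -> V=14
t=1: input=2 -> V=0 FIRE
t=2: input=4 -> V=0 FIRE
t=3: input=0 -> V=0
t=4: input=3 -> V=0 FIRE
t=5: input=5 -> V=0 FIRE
t=6: input=4 -> V=0 FIRE
t=7: input=5 -> V=0 FIRE
t=8: input=5 -> V=0 FIRE

Answer: 1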